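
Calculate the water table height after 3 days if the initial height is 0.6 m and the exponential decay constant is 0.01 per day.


m = m0 * exp(-k*t)
m = 0.6 * exp(-0.01 * 3)
m = 0.6 * exp(-0.0300)

0.5823 m


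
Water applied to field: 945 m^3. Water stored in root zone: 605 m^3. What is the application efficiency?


Ea = V_root / V_field * 100 = 605 / 945 * 100 = 64.0212%

64.0212 %


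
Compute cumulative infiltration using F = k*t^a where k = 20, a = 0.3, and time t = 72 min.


F = k * t^a = 20 * 72^0.3
F = 20 * 3.607445

72.1489 mm


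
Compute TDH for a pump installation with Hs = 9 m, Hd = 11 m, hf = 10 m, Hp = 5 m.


TDH = Hs + Hd + hf + Hp = 9 + 11 + 10 + 5 = 35

35 m


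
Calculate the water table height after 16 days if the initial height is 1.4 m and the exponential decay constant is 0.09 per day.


m = m0 * exp(-k*t)
m = 1.4 * exp(-0.09 * 16)
m = 1.4 * exp(-1.4400)

0.3317 m


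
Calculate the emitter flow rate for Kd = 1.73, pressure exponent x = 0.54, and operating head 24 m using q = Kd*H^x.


q = Kd * H^x = 1.73 * 24^0.54 = 1.73 * 5.563064

9.6241 L/h


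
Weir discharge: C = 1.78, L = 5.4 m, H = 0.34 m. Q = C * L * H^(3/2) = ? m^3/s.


Q = C * L * H^(3/2) = 1.78 * 5.4 * 0.34^1.5 = 1.78 * 5.4 * 0.198252

1.9056 m^3/s


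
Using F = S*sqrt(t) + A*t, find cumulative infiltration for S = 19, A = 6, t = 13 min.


F = S*sqrt(t) + A*t
F = 19*sqrt(13) + 6*13
F = 19*3.605551 + 78

146.5055 mm


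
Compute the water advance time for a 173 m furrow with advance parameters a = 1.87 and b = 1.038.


t = (L/a)^(1/b)
t = (173/1.87)^(1/1.038)
t = 92.513369^(1/1.038)

78.3834 min


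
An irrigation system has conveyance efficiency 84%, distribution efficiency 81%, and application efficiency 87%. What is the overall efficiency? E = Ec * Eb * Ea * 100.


Ec = 0.84, Eb = 0.81, Ea = 0.87
E = 0.84 * 0.81 * 0.87 * 100 = 59.1948%

59.1948 %


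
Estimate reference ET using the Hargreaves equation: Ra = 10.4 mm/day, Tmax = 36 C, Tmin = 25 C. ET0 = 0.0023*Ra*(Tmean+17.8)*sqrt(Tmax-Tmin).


Tmean = (Tmax + Tmin)/2 = (36 + 25)/2 = 30.5
ET0 = 0.0023 * 10.4 * (30.5 + 17.8) * sqrt(36 - 25)
ET0 = 0.0023 * 10.4 * 48.3 * 3.316625

3.8318 mm/day


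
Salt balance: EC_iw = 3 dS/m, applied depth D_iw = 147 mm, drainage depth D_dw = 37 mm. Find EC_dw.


EC_dw = EC_iw * D_iw / D_dw
EC_dw = 3 * 147 / 37
EC_dw = 441 / 37

11.9189 dS/m


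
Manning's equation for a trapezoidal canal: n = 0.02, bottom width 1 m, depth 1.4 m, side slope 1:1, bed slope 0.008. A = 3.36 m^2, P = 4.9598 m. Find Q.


R = A/P = 3.36/4.9598 = 0.677447
Q = (1/0.02) * 3.36 * 0.677447^(2/3) * 0.008^0.5

11.5906 m^3/s


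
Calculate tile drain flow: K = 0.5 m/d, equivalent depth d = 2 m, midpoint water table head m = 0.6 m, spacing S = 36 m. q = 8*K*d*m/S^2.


q = 8*K*d*m/S^2
q = 8*0.5*2*0.6/36^2
q = 4.8000 / 1296

0.0037 m/d


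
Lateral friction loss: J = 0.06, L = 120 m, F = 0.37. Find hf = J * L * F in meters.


hf = J * L * F = 0.06 * 120 * 0.37 = 2.6640 m

2.6640 m


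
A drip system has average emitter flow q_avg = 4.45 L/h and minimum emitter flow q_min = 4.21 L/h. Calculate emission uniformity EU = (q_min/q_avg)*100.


EU = (q_min/q_avg)*100 = (4.21/4.45)*100 = 94.6067%

94.6067 %


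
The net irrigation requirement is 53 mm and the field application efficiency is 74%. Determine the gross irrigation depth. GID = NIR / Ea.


Ea = 74% = 0.74
GID = NIR / Ea = 53 / 0.74 = 71.6216 mm

71.6216 mm


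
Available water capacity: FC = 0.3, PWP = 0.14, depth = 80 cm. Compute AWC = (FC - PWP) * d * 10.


AWC = (FC - PWP) * d * 10
AWC = (0.3 - 0.14) * 80 * 10
AWC = 0.1600 * 80 * 10

128.0000 mm


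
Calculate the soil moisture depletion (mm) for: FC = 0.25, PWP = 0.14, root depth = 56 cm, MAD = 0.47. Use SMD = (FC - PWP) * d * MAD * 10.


SMD = (FC - PWP) * d * MAD * 10
SMD = (0.25 - 0.14) * 56 * 0.47 * 10
SMD = 0.1100 * 56 * 0.47 * 10

28.9520 mm


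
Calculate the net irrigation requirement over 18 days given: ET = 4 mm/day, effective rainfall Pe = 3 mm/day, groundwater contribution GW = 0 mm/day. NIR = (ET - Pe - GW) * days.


Daily deficit = ET - Pe - GW = 4 - 3 - 0 = 1 mm/day
NIR = 1 * 18 = 18 mm

18.0000 mm


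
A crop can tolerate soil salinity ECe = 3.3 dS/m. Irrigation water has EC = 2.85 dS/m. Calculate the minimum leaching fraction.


LR = ECiw / (5*ECe - ECiw)
LR = 2.85 / (5*3.3 - 2.85)
LR = 2.85 / 13.6500

0.2088


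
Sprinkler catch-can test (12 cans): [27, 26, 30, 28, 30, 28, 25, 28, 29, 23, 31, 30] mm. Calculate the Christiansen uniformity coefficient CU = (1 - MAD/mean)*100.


mean = 27.916667 mm
MAD = 1.777778 mm
CU = (1 - 1.777778/27.916667)*100

93.6318 %


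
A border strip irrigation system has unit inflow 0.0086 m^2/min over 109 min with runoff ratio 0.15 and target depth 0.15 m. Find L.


L = q*t/((1+r)*Z)
L = 0.0086*109/((1+0.15)*0.15)
L = 0.9374/0.1725

5.4342 m


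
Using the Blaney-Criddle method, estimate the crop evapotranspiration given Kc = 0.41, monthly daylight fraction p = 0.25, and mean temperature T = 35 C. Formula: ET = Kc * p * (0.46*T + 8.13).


ET = Kc * p * (0.46*T + 8.13)
ET = 0.41 * 0.25 * (0.46*35 + 8.13)
ET = 0.41 * 0.25 * 24.2300

2.4836 mm/day


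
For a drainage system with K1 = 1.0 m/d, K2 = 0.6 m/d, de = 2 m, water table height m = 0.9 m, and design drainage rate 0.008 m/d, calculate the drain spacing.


S^2 = 8*K2*de*m/q + 4*K1*m^2/q
S^2 = 8*0.6*2*0.9/0.008 + 4*1.0*0.9^2/0.008
S = sqrt(1485.0000)

38.5357 m


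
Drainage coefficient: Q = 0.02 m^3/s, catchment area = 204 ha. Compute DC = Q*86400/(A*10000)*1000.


DC = Q * 86400 / (A * 10000) * 1000
DC = 0.02 * 86400 / (204 * 10000) * 1000
DC = 1728000.0000 / 2040000

0.8471 mm/day


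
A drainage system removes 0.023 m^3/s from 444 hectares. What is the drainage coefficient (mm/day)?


DC = Q * 86400 / (A * 10000) * 1000
DC = 0.023 * 86400 / (444 * 10000) * 1000
DC = 1987200.0000 / 4440000

0.4476 mm/day


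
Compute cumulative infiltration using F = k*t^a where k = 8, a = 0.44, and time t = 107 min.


F = k * t^a = 8 * 107^0.44
F = 8 * 7.814998

62.5200 mm


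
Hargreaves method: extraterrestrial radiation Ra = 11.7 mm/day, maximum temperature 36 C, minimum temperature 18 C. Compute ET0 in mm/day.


Tmean = (Tmax + Tmin)/2 = (36 + 18)/2 = 27.0
ET0 = 0.0023 * 11.7 * (27.0 + 17.8) * sqrt(36 - 18)
ET0 = 0.0023 * 11.7 * 44.8 * 4.242641

5.1148 mm/day


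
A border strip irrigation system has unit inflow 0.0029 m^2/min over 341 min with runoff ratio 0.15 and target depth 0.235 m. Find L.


L = q*t/((1+r)*Z)
L = 0.0029*341/((1+0.15)*0.235)
L = 0.9889/0.27025

3.6592 m


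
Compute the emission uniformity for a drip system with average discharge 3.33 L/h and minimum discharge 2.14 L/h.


EU = (q_min/q_avg)*100 = (2.14/3.33)*100 = 64.2643%

64.2643 %


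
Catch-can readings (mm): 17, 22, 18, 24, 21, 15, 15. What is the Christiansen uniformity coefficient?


mean = 18.857143 mm
MAD = 2.979592 mm
CU = (1 - 2.979592/18.857143)*100

84.1991 %


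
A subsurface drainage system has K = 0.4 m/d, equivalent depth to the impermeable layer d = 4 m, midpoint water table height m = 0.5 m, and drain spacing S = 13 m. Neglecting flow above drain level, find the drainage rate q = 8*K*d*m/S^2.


q = 8*K*d*m/S^2
q = 8*0.4*4*0.5/13^2
q = 6.4000 / 169

0.0379 m/d


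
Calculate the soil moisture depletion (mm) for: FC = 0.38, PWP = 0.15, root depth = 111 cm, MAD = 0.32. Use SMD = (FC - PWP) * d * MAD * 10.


SMD = (FC - PWP) * d * MAD * 10
SMD = (0.38 - 0.15) * 111 * 0.32 * 10
SMD = 0.2300 * 111 * 0.32 * 10

81.6960 mm


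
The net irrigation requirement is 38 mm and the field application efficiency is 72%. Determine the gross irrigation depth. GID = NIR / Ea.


Ea = 72% = 0.72
GID = NIR / Ea = 38 / 0.72 = 52.7778 mm

52.7778 mm


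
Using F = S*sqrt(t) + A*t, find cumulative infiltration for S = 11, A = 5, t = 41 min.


F = S*sqrt(t) + A*t
F = 11*sqrt(41) + 5*41
F = 11*6.403124 + 205

275.4344 mm


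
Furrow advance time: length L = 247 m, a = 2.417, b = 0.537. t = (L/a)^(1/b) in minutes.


t = (L/a)^(1/b)
t = (247/2.417)^(1/0.537)
t = 102.192801^(1/0.537)

5519.9768 min


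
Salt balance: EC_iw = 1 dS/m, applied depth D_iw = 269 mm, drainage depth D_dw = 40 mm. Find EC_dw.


EC_dw = EC_iw * D_iw / D_dw
EC_dw = 1 * 269 / 40
EC_dw = 269 / 40

6.7250 dS/m


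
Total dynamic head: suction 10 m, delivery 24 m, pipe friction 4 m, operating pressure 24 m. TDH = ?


TDH = Hs + Hd + hf + Hp = 10 + 24 + 4 + 24 = 62

62 m


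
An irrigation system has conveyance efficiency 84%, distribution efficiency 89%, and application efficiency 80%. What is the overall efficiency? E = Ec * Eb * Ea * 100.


Ec = 0.84, Eb = 0.89, Ea = 0.8
E = 0.84 * 0.89 * 0.8 * 100 = 59.8080%

59.8080 %


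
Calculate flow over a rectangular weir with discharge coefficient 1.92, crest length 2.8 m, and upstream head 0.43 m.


Q = C * L * H^(3/2) = 1.92 * 2.8 * 0.43^1.5 = 1.92 * 2.8 * 0.281970

1.5159 m^3/s


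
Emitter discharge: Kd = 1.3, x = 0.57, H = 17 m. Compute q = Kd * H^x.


q = Kd * H^x = 1.3 * 17^0.57 = 1.3 * 5.027544

6.5358 L/h


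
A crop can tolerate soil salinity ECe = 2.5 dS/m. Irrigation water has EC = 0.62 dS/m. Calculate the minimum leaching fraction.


LR = ECiw / (5*ECe - ECiw)
LR = 0.62 / (5*2.5 - 0.62)
LR = 0.62 / 11.8800

0.0522


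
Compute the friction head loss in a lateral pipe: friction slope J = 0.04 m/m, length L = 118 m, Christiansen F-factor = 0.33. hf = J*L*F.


hf = J * L * F = 0.04 * 118 * 0.33 = 1.5576 m

1.5576 m


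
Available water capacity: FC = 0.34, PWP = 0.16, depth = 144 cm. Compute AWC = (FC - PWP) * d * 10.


AWC = (FC - PWP) * d * 10
AWC = (0.34 - 0.16) * 144 * 10
AWC = 0.1800 * 144 * 10

259.2000 mm


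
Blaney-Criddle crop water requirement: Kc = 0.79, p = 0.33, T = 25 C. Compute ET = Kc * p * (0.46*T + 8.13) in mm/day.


ET = Kc * p * (0.46*T + 8.13)
ET = 0.79 * 0.33 * (0.46*25 + 8.13)
ET = 0.79 * 0.33 * 19.6300

5.1175 mm/day


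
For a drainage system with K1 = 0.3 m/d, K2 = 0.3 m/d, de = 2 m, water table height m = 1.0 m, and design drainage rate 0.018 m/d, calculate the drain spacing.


S^2 = 8*K2*de*m/q + 4*K1*m^2/q
S^2 = 8*0.3*2*1.0/0.018 + 4*0.3*1.0^2/0.018
S = sqrt(333.3333)

18.2574 m


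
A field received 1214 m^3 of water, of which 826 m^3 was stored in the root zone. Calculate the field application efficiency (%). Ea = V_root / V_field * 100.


Ea = V_root / V_field * 100 = 826 / 1214 * 100 = 68.0395%

68.0395 %


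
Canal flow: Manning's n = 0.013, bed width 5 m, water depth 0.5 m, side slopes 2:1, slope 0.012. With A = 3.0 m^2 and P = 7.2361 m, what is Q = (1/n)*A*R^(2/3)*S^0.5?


R = A/P = 3.0/7.2361 = 0.414588
Q = (1/0.013) * 3.0 * 0.414588^(2/3) * 0.012^0.5

14.0555 m^3/s


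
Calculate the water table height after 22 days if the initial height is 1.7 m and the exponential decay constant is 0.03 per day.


m = m0 * exp(-k*t)
m = 1.7 * exp(-0.03 * 22)
m = 1.7 * exp(-0.6600)

0.8786 m


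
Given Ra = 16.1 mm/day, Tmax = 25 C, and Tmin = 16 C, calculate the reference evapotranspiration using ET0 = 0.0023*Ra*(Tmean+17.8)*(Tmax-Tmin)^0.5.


Tmean = (Tmax + Tmin)/2 = (25 + 16)/2 = 20.5
ET0 = 0.0023 * 16.1 * (20.5 + 17.8) * sqrt(25 - 16)
ET0 = 0.0023 * 16.1 * 38.3 * 3.000000

4.2547 mm/day


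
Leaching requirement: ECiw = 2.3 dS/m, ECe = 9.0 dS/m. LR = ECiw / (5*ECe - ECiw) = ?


LR = ECiw / (5*ECe - ECiw)
LR = 2.3 / (5*9.0 - 2.3)
LR = 2.3 / 42.7000

0.0539


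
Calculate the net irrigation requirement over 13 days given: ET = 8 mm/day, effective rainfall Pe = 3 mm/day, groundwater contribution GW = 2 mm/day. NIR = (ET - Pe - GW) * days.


Daily deficit = ET - Pe - GW = 8 - 3 - 2 = 3 mm/day
NIR = 3 * 13 = 39 mm

39.0000 mm


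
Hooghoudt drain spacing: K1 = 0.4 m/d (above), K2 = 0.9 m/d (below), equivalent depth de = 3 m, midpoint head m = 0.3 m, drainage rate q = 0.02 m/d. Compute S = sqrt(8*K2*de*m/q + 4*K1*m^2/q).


S^2 = 8*K2*de*m/q + 4*K1*m^2/q
S^2 = 8*0.9*3*0.3/0.02 + 4*0.4*0.3^2/0.02
S = sqrt(331.2000)

18.1989 m


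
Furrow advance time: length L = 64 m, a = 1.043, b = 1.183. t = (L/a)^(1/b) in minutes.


t = (L/a)^(1/b)
t = (64/1.043)^(1/1.183)
t = 61.361457^(1/1.183)

32.4581 min


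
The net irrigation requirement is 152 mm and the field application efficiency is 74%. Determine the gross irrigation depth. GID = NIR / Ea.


Ea = 74% = 0.74
GID = NIR / Ea = 152 / 0.74 = 205.4054 mm

205.4054 mm


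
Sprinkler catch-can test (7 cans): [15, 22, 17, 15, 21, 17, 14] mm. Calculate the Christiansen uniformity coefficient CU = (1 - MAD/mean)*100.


mean = 17.285714 mm
MAD = 2.408163 mm
CU = (1 - 2.408163/17.285714)*100

86.0685 %


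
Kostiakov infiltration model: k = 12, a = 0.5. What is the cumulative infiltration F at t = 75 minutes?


F = k * t^a = 12 * 75^0.5
F = 12 * 8.660254

103.9230 mm


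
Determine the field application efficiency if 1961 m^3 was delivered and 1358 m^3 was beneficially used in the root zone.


Ea = V_root / V_field * 100 = 1358 / 1961 * 100 = 69.2504%

69.2504 %


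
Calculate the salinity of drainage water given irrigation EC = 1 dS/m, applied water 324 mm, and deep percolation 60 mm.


EC_dw = EC_iw * D_iw / D_dw
EC_dw = 1 * 324 / 60
EC_dw = 324 / 60

5.4000 dS/m


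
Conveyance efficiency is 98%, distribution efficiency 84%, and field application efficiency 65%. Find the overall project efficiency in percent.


Ec = 0.98, Eb = 0.84, Ea = 0.65
E = 0.98 * 0.84 * 0.65 * 100 = 53.5080%

53.5080 %


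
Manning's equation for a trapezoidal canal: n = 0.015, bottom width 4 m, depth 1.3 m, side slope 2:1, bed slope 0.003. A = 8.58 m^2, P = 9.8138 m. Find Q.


R = A/P = 8.58/9.8138 = 0.874279
Q = (1/0.015) * 8.58 * 0.874279^(2/3) * 0.003^0.5

28.6455 m^3/s


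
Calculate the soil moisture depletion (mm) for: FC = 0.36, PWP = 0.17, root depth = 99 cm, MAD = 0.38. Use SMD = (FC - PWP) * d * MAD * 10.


SMD = (FC - PWP) * d * MAD * 10
SMD = (0.36 - 0.17) * 99 * 0.38 * 10
SMD = 0.1900 * 99 * 0.38 * 10

71.4780 mm


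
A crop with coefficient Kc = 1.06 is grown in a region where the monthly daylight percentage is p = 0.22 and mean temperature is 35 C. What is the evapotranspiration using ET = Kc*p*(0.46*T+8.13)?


ET = Kc * p * (0.46*T + 8.13)
ET = 1.06 * 0.22 * (0.46*35 + 8.13)
ET = 1.06 * 0.22 * 24.2300

5.6504 mm/day


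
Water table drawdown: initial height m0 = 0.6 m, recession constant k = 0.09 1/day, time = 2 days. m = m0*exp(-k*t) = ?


m = m0 * exp(-k*t)
m = 0.6 * exp(-0.09 * 2)
m = 0.6 * exp(-0.1800)

0.5012 m


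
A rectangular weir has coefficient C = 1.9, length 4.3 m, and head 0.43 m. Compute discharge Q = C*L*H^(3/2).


Q = C * L * H^(3/2) = 1.9 * 4.3 * 0.43^1.5 = 1.9 * 4.3 * 0.281970

2.3037 m^3/s


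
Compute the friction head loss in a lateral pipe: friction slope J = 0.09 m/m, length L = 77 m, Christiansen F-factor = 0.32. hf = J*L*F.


hf = J * L * F = 0.09 * 77 * 0.32 = 2.2176 m

2.2176 m


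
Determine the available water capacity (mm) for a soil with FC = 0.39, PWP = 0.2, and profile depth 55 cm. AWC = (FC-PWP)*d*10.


AWC = (FC - PWP) * d * 10
AWC = (0.39 - 0.2) * 55 * 10
AWC = 0.1900 * 55 * 10

104.5000 mm


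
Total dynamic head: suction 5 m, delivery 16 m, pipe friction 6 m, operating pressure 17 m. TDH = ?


TDH = Hs + Hd + hf + Hp = 5 + 16 + 6 + 17 = 44

44 m


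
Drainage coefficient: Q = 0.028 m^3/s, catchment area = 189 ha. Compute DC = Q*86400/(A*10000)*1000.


DC = Q * 86400 / (A * 10000) * 1000
DC = 0.028 * 86400 / (189 * 10000) * 1000
DC = 2419200.0000 / 1890000

1.2800 mm/day


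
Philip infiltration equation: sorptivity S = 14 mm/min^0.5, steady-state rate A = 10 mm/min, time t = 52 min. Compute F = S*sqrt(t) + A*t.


F = S*sqrt(t) + A*t
F = 14*sqrt(52) + 10*52
F = 14*7.211103 + 520

620.9554 mm


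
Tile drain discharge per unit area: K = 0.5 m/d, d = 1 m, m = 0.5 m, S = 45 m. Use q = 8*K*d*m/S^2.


q = 8*K*d*m/S^2
q = 8*0.5*1*0.5/45^2
q = 2.0000 / 2025

9.8765e-04 m/d


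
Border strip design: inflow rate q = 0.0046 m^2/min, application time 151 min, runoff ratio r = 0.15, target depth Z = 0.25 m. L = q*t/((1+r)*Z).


L = q*t/((1+r)*Z)
L = 0.0046*151/((1+0.15)*0.25)
L = 0.6946/0.2875

2.4160 m


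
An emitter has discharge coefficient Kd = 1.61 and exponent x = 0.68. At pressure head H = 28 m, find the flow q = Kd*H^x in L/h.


q = Kd * H^x = 1.61 * 28^0.68 = 1.61 * 9.639788

15.5201 L/h


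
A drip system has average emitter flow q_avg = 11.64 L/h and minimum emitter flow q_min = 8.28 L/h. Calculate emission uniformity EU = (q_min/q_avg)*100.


EU = (q_min/q_avg)*100 = (8.28/11.64)*100 = 71.1340%

71.1340 %


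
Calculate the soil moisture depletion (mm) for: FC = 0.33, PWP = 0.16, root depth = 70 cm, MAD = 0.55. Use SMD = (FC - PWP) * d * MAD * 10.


SMD = (FC - PWP) * d * MAD * 10
SMD = (0.33 - 0.16) * 70 * 0.55 * 10
SMD = 0.1700 * 70 * 0.55 * 10

65.4500 mm


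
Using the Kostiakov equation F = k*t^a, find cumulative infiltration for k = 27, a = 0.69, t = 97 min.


F = k * t^a = 27 * 97^0.69
F = 27 * 23.489431

634.2146 mm


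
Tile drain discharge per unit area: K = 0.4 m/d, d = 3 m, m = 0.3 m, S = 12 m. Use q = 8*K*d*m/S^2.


q = 8*K*d*m/S^2
q = 8*0.4*3*0.3/12^2
q = 2.8800 / 144

0.0200 m/d


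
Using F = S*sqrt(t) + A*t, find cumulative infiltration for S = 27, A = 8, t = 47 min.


F = S*sqrt(t) + A*t
F = 27*sqrt(47) + 8*47
F = 27*6.855655 + 376

561.1027 mm


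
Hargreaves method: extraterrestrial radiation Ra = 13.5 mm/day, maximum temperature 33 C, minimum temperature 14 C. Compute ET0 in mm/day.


Tmean = (Tmax + Tmin)/2 = (33 + 14)/2 = 23.5
ET0 = 0.0023 * 13.5 * (23.5 + 17.8) * sqrt(33 - 14)
ET0 = 0.0023 * 13.5 * 41.3 * 4.358899

5.5897 mm/day


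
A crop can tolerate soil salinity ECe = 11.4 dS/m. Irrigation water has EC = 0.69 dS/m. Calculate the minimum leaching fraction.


LR = ECiw / (5*ECe - ECiw)
LR = 0.69 / (5*11.4 - 0.69)
LR = 0.69 / 56.3100

0.0123


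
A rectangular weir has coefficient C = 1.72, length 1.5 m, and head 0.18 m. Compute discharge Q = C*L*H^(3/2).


Q = C * L * H^(3/2) = 1.72 * 1.5 * 0.18^1.5 = 1.72 * 1.5 * 0.076368

0.1970 m^3/s


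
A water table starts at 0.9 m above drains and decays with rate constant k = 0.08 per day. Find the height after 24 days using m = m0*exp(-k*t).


m = m0 * exp(-k*t)
m = 0.9 * exp(-0.08 * 24)
m = 0.9 * exp(-1.9200)

0.1319 m


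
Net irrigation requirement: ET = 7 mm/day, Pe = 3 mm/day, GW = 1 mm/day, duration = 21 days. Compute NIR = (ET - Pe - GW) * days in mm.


Daily deficit = ET - Pe - GW = 7 - 3 - 1 = 3 mm/day
NIR = 3 * 21 = 63 mm

63.0000 mm


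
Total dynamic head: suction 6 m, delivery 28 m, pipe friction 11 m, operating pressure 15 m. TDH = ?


TDH = Hs + Hd + hf + Hp = 6 + 28 + 11 + 15 = 60

60 m


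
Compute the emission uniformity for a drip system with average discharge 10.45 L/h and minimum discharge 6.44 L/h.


EU = (q_min/q_avg)*100 = (6.44/10.45)*100 = 61.6268%

61.6268 %


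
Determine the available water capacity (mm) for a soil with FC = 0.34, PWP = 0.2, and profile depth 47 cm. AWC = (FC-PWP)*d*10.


AWC = (FC - PWP) * d * 10
AWC = (0.34 - 0.2) * 47 * 10
AWC = 0.1400 * 47 * 10

65.8000 mm


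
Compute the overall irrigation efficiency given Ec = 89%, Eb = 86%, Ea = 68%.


Ec = 0.89, Eb = 0.86, Ea = 0.68
E = 0.89 * 0.86 * 0.68 * 100 = 52.0472%

52.0472 %


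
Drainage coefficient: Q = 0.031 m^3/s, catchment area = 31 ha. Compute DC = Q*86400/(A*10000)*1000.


DC = Q * 86400 / (A * 10000) * 1000
DC = 0.031 * 86400 / (31 * 10000) * 1000
DC = 2678400.0000 / 310000

8.6400 mm/day


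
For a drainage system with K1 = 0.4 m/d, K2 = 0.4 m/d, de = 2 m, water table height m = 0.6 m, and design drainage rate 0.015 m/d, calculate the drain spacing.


S^2 = 8*K2*de*m/q + 4*K1*m^2/q
S^2 = 8*0.4*2*0.6/0.015 + 4*0.4*0.6^2/0.015
S = sqrt(294.4000)

17.1581 m


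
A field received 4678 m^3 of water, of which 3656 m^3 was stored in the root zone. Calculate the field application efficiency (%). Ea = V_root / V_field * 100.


Ea = V_root / V_field * 100 = 3656 / 4678 * 100 = 78.1531%

78.1531 %


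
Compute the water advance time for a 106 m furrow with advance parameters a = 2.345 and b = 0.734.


t = (L/a)^(1/b)
t = (106/2.345)^(1/0.734)
t = 45.202559^(1/0.734)

179.8832 min


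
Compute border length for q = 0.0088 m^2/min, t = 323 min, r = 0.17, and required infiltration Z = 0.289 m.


L = q*t/((1+r)*Z)
L = 0.0088*323/((1+0.17)*0.289)
L = 2.8424/0.33813

8.4062 m


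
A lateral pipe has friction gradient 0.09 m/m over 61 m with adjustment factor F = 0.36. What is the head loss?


hf = J * L * F = 0.09 * 61 * 0.36 = 1.9764 m

1.9764 m


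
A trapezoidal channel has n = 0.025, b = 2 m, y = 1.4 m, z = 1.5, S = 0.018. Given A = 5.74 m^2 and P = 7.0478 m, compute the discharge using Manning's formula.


R = A/P = 5.74/7.0478 = 0.814439
Q = (1/0.025) * 5.74 * 0.814439^(2/3) * 0.018^0.5

26.8646 m^3/s


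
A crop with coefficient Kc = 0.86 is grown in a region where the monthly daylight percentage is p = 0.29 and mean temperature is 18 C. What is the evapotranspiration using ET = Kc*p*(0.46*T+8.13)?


ET = Kc * p * (0.46*T + 8.13)
ET = 0.86 * 0.29 * (0.46*18 + 8.13)
ET = 0.86 * 0.29 * 16.4100

4.0927 mm/day


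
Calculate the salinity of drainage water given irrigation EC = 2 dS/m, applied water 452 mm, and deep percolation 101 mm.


EC_dw = EC_iw * D_iw / D_dw
EC_dw = 2 * 452 / 101
EC_dw = 904 / 101

8.9505 dS/m


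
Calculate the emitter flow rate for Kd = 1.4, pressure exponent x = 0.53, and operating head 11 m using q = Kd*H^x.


q = Kd * H^x = 1.4 * 11^0.53 = 1.4 * 3.564004

4.9896 L/h


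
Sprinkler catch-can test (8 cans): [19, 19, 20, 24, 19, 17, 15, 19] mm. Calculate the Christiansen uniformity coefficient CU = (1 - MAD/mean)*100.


mean = 19.000000 mm
MAD = 1.500000 mm
CU = (1 - 1.500000/19.000000)*100

92.1053 %


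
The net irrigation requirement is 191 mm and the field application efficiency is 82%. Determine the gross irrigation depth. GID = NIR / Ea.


Ea = 82% = 0.82
GID = NIR / Ea = 191 / 0.82 = 232.9268 mm

232.9268 mm


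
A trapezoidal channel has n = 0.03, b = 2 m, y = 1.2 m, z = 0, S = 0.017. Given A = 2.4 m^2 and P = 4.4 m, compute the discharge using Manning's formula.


R = A/P = 2.4/4.4 = 0.545455
Q = (1/0.03) * 2.4 * 0.545455^(2/3) * 0.017^0.5

6.9634 m^3/s


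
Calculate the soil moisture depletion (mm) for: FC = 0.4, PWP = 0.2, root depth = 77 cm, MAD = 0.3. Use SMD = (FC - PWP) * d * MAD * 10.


SMD = (FC - PWP) * d * MAD * 10
SMD = (0.4 - 0.2) * 77 * 0.3 * 10
SMD = 0.2000 * 77 * 0.3 * 10

46.2000 mm


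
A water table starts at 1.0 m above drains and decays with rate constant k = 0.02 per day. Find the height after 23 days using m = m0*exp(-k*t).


m = m0 * exp(-k*t)
m = 1.0 * exp(-0.02 * 23)
m = 1.0 * exp(-0.4600)

0.6313 m


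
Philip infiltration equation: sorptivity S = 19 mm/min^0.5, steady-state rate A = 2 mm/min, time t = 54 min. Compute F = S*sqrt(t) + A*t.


F = S*sqrt(t) + A*t
F = 19*sqrt(54) + 2*54
F = 19*7.348469 + 108

247.6209 mm


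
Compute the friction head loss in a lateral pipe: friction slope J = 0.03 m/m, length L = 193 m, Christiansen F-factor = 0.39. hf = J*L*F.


hf = J * L * F = 0.03 * 193 * 0.39 = 2.2581 m

2.2581 m


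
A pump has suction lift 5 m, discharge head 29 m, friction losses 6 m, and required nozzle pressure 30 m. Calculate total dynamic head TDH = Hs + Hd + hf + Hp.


TDH = Hs + Hd + hf + Hp = 5 + 29 + 6 + 30 = 70

70 m


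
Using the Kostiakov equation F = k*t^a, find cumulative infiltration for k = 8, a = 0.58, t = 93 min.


F = k * t^a = 8 * 93^0.58
F = 8 * 13.858624

110.8690 mm


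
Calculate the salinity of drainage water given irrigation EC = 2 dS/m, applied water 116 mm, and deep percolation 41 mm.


EC_dw = EC_iw * D_iw / D_dw
EC_dw = 2 * 116 / 41
EC_dw = 232 / 41

5.6585 dS/m


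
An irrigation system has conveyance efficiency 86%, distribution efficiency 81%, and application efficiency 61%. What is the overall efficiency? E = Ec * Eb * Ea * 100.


Ec = 0.86, Eb = 0.81, Ea = 0.61
E = 0.86 * 0.81 * 0.61 * 100 = 42.4926%

42.4926 %


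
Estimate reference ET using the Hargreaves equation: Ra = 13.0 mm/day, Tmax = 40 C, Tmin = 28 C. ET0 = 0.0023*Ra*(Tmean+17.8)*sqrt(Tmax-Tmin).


Tmean = (Tmax + Tmin)/2 = (40 + 28)/2 = 34.0
ET0 = 0.0023 * 13.0 * (34.0 + 17.8) * sqrt(40 - 28)
ET0 = 0.0023 * 13.0 * 51.8 * 3.464102

5.3653 mm/day


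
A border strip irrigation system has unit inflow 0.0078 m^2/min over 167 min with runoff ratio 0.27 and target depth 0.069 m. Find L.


L = q*t/((1+r)*Z)
L = 0.0078*167/((1+0.27)*0.069)
L = 1.3026/0.08763

14.8648 m


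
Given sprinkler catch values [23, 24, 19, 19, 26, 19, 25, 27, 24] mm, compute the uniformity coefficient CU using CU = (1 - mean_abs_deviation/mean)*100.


mean = 22.888889 mm
MAD = 2.592593 mm
CU = (1 - 2.592593/22.888889)*100

88.6731 %


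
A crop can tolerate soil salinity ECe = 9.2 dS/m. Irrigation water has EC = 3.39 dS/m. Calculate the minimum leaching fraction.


LR = ECiw / (5*ECe - ECiw)
LR = 3.39 / (5*9.2 - 3.39)
LR = 3.39 / 42.6100

0.0796


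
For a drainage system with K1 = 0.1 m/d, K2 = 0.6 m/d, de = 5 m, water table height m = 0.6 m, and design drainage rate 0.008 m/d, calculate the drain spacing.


S^2 = 8*K2*de*m/q + 4*K1*m^2/q
S^2 = 8*0.6*5*0.6/0.008 + 4*0.1*0.6^2/0.008
S = sqrt(1818.0000)

42.6380 m


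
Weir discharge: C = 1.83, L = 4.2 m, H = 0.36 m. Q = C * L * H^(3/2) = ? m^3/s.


Q = C * L * H^(3/2) = 1.83 * 4.2 * 0.36^1.5 = 1.83 * 4.2 * 0.216000

1.6602 m^3/s


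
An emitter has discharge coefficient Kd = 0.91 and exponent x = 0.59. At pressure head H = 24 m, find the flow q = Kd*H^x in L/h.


q = Kd * H^x = 0.91 * 24^0.59 = 0.91 * 6.521157

5.9343 L/h


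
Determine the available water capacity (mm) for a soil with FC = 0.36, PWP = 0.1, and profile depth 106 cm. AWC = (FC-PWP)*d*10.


AWC = (FC - PWP) * d * 10
AWC = (0.36 - 0.1) * 106 * 10
AWC = 0.2600 * 106 * 10

275.6000 mm


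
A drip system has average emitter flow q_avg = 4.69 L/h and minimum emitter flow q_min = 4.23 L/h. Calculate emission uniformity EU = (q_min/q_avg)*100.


EU = (q_min/q_avg)*100 = (4.23/4.69)*100 = 90.1919%

90.1919 %


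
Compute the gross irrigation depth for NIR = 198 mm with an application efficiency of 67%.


Ea = 67% = 0.67
GID = NIR / Ea = 198 / 0.67 = 295.5224 mm

295.5224 mm


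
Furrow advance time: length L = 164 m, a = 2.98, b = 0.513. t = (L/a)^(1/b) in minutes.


t = (L/a)^(1/b)
t = (164/2.98)^(1/0.513)
t = 55.033557^(1/0.513)

2471.9303 min


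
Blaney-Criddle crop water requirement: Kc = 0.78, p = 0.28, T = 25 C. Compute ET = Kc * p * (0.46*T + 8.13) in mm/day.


ET = Kc * p * (0.46*T + 8.13)
ET = 0.78 * 0.28 * (0.46*25 + 8.13)
ET = 0.78 * 0.28 * 19.6300

4.2872 mm/day


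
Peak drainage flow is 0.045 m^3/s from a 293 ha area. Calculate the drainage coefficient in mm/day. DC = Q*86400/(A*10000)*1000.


DC = Q * 86400 / (A * 10000) * 1000
DC = 0.045 * 86400 / (293 * 10000) * 1000
DC = 3888000.0000 / 2930000

1.3270 mm/day


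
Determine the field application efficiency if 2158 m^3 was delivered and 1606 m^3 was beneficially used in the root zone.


Ea = V_root / V_field * 100 = 1606 / 2158 * 100 = 74.4208%

74.4208 %


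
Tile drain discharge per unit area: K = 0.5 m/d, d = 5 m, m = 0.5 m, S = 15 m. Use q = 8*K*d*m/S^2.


q = 8*K*d*m/S^2
q = 8*0.5*5*0.5/15^2
q = 10.0000 / 225

0.0444 m/d


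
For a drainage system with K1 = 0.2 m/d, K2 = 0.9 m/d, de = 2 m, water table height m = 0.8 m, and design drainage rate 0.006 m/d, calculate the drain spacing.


S^2 = 8*K2*de*m/q + 4*K1*m^2/q
S^2 = 8*0.9*2*0.8/0.006 + 4*0.2*0.8^2/0.006
S = sqrt(2005.3333)

44.7809 m


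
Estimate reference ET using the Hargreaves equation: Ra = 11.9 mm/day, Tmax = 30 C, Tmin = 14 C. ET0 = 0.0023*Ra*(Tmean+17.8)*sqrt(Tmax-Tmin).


Tmean = (Tmax + Tmin)/2 = (30 + 14)/2 = 22.0
ET0 = 0.0023 * 11.9 * (22.0 + 17.8) * sqrt(30 - 14)
ET0 = 0.0023 * 11.9 * 39.8 * 4.000000

4.3573 mm/day


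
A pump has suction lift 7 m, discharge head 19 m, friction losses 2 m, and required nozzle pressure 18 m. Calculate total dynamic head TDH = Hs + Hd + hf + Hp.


TDH = Hs + Hd + hf + Hp = 7 + 19 + 2 + 18 = 46

46 m


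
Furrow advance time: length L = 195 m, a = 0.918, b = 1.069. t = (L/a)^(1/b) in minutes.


t = (L/a)^(1/b)
t = (195/0.918)^(1/1.069)
t = 212.418301^(1/1.069)

150.3074 min


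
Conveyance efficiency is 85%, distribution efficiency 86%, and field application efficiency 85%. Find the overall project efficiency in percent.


Ec = 0.85, Eb = 0.86, Ea = 0.85
E = 0.85 * 0.86 * 0.85 * 100 = 62.1350%

62.1350 %


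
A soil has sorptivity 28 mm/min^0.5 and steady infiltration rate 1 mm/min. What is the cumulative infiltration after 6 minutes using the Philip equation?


F = S*sqrt(t) + A*t
F = 28*sqrt(6) + 1*6
F = 28*2.449490 + 6

74.5857 mm


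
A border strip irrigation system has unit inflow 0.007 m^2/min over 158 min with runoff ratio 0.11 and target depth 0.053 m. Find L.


L = q*t/((1+r)*Z)
L = 0.007*158/((1+0.11)*0.053)
L = 1.106/0.05883

18.7999 m


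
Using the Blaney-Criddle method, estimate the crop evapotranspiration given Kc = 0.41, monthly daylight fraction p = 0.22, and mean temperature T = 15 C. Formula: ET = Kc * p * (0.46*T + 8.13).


ET = Kc * p * (0.46*T + 8.13)
ET = 0.41 * 0.22 * (0.46*15 + 8.13)
ET = 0.41 * 0.22 * 15.0300

1.3557 mm/day


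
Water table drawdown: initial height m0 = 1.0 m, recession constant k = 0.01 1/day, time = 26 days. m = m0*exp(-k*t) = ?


m = m0 * exp(-k*t)
m = 1.0 * exp(-0.01 * 26)
m = 1.0 * exp(-0.2600)

0.7711 m


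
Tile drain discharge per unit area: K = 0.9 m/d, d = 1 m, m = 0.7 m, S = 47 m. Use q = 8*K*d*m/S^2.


q = 8*K*d*m/S^2
q = 8*0.9*1*0.7/47^2
q = 5.0400 / 2209

0.0023 m/d


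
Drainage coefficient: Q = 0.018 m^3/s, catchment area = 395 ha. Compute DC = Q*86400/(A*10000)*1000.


DC = Q * 86400 / (A * 10000) * 1000
DC = 0.018 * 86400 / (395 * 10000) * 1000
DC = 1555200.0000 / 3950000

0.3937 mm/day


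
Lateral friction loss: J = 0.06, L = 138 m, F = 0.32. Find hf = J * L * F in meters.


hf = J * L * F = 0.06 * 138 * 0.32 = 2.6496 m

2.6496 m


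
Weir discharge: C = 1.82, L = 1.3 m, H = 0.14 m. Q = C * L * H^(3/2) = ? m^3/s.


Q = C * L * H^(3/2) = 1.82 * 1.3 * 0.14^1.5 = 1.82 * 1.3 * 0.052383

0.1239 m^3/s


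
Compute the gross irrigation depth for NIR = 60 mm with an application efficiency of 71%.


Ea = 71% = 0.71
GID = NIR / Ea = 60 / 0.71 = 84.5070 mm

84.5070 mm


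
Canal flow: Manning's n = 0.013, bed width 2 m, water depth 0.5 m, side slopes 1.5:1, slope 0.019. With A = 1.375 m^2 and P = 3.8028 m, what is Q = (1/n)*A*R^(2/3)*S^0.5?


R = A/P = 1.375/3.8028 = 0.361576
Q = (1/0.013) * 1.375 * 0.361576^(2/3) * 0.019^0.5

7.3995 m^3/s


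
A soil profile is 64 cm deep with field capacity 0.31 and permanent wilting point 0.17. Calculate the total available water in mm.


AWC = (FC - PWP) * d * 10
AWC = (0.31 - 0.17) * 64 * 10
AWC = 0.1400 * 64 * 10

89.6000 mm


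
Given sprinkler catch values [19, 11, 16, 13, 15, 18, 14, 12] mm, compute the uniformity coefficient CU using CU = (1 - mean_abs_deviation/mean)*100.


mean = 14.750000 mm
MAD = 2.250000 mm
CU = (1 - 2.250000/14.750000)*100

84.7458 %


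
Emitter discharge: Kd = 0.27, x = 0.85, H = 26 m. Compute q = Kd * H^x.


q = Kd * H^x = 0.27 * 26^0.85 = 0.27 * 15.948776

4.3062 L/h


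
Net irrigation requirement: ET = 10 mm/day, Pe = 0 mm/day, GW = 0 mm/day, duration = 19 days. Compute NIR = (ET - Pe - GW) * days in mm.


Daily deficit = ET - Pe - GW = 10 - 0 - 0 = 10 mm/day
NIR = 10 * 19 = 190 mm

190.0000 mm


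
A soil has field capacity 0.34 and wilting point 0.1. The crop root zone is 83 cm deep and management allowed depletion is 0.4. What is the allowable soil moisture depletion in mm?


SMD = (FC - PWP) * d * MAD * 10
SMD = (0.34 - 0.1) * 83 * 0.4 * 10
SMD = 0.2400 * 83 * 0.4 * 10

79.6800 mm


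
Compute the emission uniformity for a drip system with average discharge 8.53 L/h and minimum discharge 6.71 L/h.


EU = (q_min/q_avg)*100 = (6.71/8.53)*100 = 78.6635%

78.6635 %


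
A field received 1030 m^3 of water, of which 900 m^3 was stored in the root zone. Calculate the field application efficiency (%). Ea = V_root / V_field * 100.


Ea = V_root / V_field * 100 = 900 / 1030 * 100 = 87.3786%

87.3786 %


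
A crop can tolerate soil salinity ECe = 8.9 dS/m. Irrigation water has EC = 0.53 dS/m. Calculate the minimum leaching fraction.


LR = ECiw / (5*ECe - ECiw)
LR = 0.53 / (5*8.9 - 0.53)
LR = 0.53 / 43.9700

0.0121


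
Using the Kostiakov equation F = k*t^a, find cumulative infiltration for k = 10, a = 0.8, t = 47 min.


F = k * t^a = 10 * 47^0.8
F = 10 * 21.760972

217.6097 mm


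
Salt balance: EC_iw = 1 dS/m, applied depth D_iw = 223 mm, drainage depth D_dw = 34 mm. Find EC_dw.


EC_dw = EC_iw * D_iw / D_dw
EC_dw = 1 * 223 / 34
EC_dw = 223 / 34

6.5588 dS/m


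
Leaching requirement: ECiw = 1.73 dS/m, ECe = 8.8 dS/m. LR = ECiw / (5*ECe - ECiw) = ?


LR = ECiw / (5*ECe - ECiw)
LR = 1.73 / (5*8.8 - 1.73)
LR = 1.73 / 42.2700

0.0409


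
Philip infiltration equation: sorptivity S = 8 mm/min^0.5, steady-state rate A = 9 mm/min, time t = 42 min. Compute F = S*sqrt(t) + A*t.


F = S*sqrt(t) + A*t
F = 8*sqrt(42) + 9*42
F = 8*6.480741 + 378

429.8459 mm


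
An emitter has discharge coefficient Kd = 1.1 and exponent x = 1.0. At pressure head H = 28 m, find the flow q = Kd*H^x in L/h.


q = Kd * H^x = 1.1 * 28^1.0 = 1.1 * 28.000000

30.8000 L/h


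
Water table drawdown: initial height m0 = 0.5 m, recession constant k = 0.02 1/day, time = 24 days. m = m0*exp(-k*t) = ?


m = m0 * exp(-k*t)
m = 0.5 * exp(-0.02 * 24)
m = 0.5 * exp(-0.4800)

0.3094 m


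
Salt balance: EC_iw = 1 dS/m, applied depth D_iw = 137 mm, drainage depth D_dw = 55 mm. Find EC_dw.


EC_dw = EC_iw * D_iw / D_dw
EC_dw = 1 * 137 / 55
EC_dw = 137 / 55

2.4909 dS/m


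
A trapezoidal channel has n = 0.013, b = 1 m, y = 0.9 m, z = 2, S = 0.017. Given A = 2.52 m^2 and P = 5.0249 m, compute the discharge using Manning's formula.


R = A/P = 2.52/5.0249 = 0.501503
Q = (1/0.013) * 2.52 * 0.501503^(2/3) * 0.017^0.5

15.9538 m^3/s


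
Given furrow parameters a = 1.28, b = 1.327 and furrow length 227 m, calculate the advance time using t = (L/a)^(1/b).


t = (L/a)^(1/b)
t = (227/1.28)^(1/1.327)
t = 177.343750^(1/1.327)

49.5064 min


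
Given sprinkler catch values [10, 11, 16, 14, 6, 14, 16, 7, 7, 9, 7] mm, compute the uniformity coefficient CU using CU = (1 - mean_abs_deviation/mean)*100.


mean = 10.636364 mm
MAD = 3.239669 mm
CU = (1 - 3.239669/10.636364)*100

69.5416 %


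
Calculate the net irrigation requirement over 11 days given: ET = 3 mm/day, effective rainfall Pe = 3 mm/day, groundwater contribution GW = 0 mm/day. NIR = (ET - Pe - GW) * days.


Daily deficit = ET - Pe - GW = 3 - 3 - 0 = 0 mm/day
NIR = 0 * 11 = 0 mm

0 mm


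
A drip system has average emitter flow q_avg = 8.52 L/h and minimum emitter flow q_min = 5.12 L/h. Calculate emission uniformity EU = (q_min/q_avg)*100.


EU = (q_min/q_avg)*100 = (5.12/8.52)*100 = 60.0939%

60.0939 %


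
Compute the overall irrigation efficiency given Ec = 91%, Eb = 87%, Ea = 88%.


Ec = 0.91, Eb = 0.87, Ea = 0.88
E = 0.91 * 0.87 * 0.88 * 100 = 69.6696%

69.6696 %


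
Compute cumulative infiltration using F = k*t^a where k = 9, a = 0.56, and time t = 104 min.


F = k * t^a = 9 * 104^0.56
F = 9 * 13.475307

121.2778 mm


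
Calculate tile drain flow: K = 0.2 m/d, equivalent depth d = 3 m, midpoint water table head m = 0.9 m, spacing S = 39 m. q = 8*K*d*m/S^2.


q = 8*K*d*m/S^2
q = 8*0.2*3*0.9/39^2
q = 4.3200 / 1521

0.0028 m/d


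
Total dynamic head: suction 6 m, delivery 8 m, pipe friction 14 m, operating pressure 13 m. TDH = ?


TDH = Hs + Hd + hf + Hp = 6 + 8 + 14 + 13 = 41

41 m


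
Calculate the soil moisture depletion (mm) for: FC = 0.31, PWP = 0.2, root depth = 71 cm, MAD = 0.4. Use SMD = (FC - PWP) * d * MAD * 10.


SMD = (FC - PWP) * d * MAD * 10
SMD = (0.31 - 0.2) * 71 * 0.4 * 10
SMD = 0.1100 * 71 * 0.4 * 10

31.2400 mm


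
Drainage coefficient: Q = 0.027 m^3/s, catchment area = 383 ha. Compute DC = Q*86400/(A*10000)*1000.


DC = Q * 86400 / (A * 10000) * 1000
DC = 0.027 * 86400 / (383 * 10000) * 1000
DC = 2332800.0000 / 3830000

0.6091 mm/day


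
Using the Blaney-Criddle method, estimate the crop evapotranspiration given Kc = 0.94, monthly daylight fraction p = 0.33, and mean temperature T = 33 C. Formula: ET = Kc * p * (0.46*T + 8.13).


ET = Kc * p * (0.46*T + 8.13)
ET = 0.94 * 0.33 * (0.46*33 + 8.13)
ET = 0.94 * 0.33 * 23.3100

7.2308 mm/day


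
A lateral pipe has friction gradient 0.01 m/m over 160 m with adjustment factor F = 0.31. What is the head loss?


hf = J * L * F = 0.01 * 160 * 0.31 = 0.4960 m

0.4960 m


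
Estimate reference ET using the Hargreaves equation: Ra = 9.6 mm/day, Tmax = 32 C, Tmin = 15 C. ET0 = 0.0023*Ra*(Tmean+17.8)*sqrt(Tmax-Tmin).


Tmean = (Tmax + Tmin)/2 = (32 + 15)/2 = 23.5
ET0 = 0.0023 * 9.6 * (23.5 + 17.8) * sqrt(32 - 15)
ET0 = 0.0023 * 9.6 * 41.3 * 4.123106

3.7599 mm/day


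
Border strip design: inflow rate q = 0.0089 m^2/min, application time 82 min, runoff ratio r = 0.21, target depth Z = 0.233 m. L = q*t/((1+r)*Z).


L = q*t/((1+r)*Z)
L = 0.0089*82/((1+0.21)*0.233)
L = 0.7298/0.28193

2.5886 m


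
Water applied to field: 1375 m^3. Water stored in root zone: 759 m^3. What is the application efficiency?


Ea = V_root / V_field * 100 = 759 / 1375 * 100 = 55.2000%

55.2000 %


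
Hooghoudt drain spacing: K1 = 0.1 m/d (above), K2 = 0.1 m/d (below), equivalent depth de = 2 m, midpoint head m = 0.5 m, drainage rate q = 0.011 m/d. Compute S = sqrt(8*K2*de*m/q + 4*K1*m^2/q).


S^2 = 8*K2*de*m/q + 4*K1*m^2/q
S^2 = 8*0.1*2*0.5/0.011 + 4*0.1*0.5^2/0.011
S = sqrt(81.8182)

9.0453 m


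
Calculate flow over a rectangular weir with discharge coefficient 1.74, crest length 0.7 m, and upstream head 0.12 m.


Q = C * L * H^(3/2) = 1.74 * 0.7 * 0.12^1.5 = 1.74 * 0.7 * 0.041569

0.0506 m^3/s


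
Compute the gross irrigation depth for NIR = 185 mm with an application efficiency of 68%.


Ea = 68% = 0.68
GID = NIR / Ea = 185 / 0.68 = 272.0588 mm

272.0588 mm


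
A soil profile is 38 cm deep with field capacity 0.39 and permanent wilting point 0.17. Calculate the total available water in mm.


AWC = (FC - PWP) * d * 10
AWC = (0.39 - 0.17) * 38 * 10
AWC = 0.2200 * 38 * 10

83.6000 mm


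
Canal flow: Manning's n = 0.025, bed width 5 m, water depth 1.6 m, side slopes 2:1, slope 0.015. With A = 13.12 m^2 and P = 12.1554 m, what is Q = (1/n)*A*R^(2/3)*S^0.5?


R = A/P = 13.12/12.1554 = 1.079356
Q = (1/0.025) * 13.12 * 1.079356^(2/3) * 0.015^0.5

67.6315 m^3/s


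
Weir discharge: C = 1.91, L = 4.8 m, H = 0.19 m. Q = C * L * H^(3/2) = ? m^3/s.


Q = C * L * H^(3/2) = 1.91 * 4.8 * 0.19^1.5 = 1.91 * 4.8 * 0.082819

0.7593 m^3/s


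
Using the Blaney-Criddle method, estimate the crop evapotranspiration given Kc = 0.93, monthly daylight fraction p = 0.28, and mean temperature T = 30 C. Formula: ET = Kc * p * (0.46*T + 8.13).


ET = Kc * p * (0.46*T + 8.13)
ET = 0.93 * 0.28 * (0.46*30 + 8.13)
ET = 0.93 * 0.28 * 21.9300

5.7106 mm/day
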